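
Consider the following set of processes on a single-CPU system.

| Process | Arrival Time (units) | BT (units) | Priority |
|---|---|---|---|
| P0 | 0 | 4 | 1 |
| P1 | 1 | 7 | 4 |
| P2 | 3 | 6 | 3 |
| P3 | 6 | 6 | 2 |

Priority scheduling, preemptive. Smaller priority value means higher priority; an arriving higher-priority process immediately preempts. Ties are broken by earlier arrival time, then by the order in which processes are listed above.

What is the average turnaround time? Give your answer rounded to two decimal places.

11.25

Schedule: | P0 0-4 | P2 4-6 | P3 6-12 | P2 12-16 | P1 16-23 |
Completion: P0=4  P1=23  P2=16  P3=12
Turnaround (C−A): P0=4  P1=22  P2=13  P3=6
Turnaround times: P0=4, P1=22, P2=13, P3=6
Average turnaround = (4+22+13+6) / 4 = 45/4 = 11.25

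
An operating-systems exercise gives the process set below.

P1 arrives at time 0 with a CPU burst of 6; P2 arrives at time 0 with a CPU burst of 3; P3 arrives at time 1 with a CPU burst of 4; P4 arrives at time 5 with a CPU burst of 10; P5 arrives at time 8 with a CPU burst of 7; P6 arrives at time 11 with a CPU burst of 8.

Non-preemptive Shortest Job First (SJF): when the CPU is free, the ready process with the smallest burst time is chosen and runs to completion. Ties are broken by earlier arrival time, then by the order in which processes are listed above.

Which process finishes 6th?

P4

Gantt: | P2 0-3 | P3 3-7 | P1 7-13 | P5 13-20 | P6 20-28 | P4 28-38 |
Completion: P1=13  P2=3  P3=7  P4=38  P5=20  P6=28
Finish order: P2 → P3 → P1 → P5 → P6 → P4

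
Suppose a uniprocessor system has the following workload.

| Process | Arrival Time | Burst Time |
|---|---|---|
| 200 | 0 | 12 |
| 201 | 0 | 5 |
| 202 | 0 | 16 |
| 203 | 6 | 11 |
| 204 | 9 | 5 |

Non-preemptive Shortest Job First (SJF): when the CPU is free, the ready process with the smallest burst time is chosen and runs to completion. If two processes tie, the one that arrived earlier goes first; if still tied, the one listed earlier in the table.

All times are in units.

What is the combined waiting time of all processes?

Timeline: | 201 0-5 | 200 5-17 | 204 17-22 | 203 22-33 | 202 33-49 |
Completion: 200=17  201=5  202=49  203=33  204=22
Turnaround (C−A): 200=17  201=5  202=49  203=27  204=13
Waiting = turnaround − burst: 200=5, 201=0, 202=33, 203=16, 204=8
Total waiting = 5 + 0 + 33 + 16 + 8 = 62

62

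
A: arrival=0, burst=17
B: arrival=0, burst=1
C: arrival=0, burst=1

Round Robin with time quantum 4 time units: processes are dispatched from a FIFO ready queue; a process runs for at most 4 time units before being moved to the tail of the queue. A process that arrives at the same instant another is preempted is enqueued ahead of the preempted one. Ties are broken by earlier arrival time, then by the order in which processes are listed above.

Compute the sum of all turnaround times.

Schedule: | A 0-4 | B 4-5 | C 5-6 | A 6-19 |
Completion: A=19  B=5  C=6
Turnaround = completion − arrival: A=19, B=5, C=6
Total turnaround = 19 + 5 + 6 = 30

30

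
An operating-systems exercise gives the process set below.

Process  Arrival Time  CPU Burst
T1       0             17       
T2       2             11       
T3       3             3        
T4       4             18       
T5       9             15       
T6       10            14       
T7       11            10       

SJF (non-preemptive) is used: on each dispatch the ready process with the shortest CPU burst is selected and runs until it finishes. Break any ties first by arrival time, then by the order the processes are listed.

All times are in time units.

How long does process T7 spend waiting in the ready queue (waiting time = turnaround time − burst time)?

9

Timeline: | T1 0-17 | T3 17-20 | T7 20-30 | T2 30-41 | T6 41-55 | T5 55-70 | T4 70-88 |
Completion: T1=17  T2=41  T3=20  T4=88  T5=70  T6=55  T7=30
Turnaround (C−A): T1=17  T2=39  T3=17  T4=84  T5=61  T6=45  T7=19
Waiting(T7) = turnaround − burst = 19 − 10 = 9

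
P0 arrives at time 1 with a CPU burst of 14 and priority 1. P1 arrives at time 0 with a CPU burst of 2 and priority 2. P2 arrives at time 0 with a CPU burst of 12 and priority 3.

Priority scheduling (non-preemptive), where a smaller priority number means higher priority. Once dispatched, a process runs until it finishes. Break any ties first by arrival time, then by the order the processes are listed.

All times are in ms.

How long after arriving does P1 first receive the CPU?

0

Timeline: | P1 0-2 | P0 2-16 | P2 16-28 |
Completion: P0=16  P1=2  P2=28
Response(P1) = first start − arrival = 0 − 0 = 0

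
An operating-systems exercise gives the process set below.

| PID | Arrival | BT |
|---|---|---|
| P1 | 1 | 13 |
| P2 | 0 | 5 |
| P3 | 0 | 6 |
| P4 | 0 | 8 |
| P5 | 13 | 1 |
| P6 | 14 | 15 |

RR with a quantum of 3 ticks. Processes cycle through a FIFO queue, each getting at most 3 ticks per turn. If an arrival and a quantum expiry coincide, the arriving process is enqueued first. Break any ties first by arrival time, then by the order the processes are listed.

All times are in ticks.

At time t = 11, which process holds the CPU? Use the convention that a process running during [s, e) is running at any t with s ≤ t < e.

Timeline: | P2 0-3 | P3 3-6 | P4 6-9 | P1 9-12 | P2 12-14 | P3 14-17 | P4 17-20 | P1 20-23 | P5 23-24 | P6 24-27 | P4 27-29 | P1 29-32 | P6 32-35 | P1 35-38 | P6 38-41 | P1 41-42 | P6 42-48 |
Completion: P1=42  P2=14  P3=17  P4=29  P5=24  P6=48

P1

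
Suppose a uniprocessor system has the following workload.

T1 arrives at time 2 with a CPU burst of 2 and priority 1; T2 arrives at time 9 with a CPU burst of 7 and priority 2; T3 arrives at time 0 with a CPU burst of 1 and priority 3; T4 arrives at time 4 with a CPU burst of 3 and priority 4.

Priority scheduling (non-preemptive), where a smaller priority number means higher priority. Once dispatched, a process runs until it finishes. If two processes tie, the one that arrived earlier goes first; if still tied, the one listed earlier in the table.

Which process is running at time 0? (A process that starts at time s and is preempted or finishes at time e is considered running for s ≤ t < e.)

T3

Schedule: | T3 0-1 | idle 1-2 | T1 2-4 | T4 4-7 | idle 7-9 | T2 9-16 |
Completion: T1=4  T2=16  T3=1  T4=7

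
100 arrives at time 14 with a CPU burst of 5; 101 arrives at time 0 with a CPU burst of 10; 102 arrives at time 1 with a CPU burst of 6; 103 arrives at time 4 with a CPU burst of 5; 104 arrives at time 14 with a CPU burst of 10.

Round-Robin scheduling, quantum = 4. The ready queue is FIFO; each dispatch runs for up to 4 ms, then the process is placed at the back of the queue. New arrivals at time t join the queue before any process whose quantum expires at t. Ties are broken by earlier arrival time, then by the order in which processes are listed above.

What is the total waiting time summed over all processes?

Gantt: | 101 0-4 | 102 4-8 | 103 8-12 | 101 12-16 | 102 16-18 | 103 18-19 | 100 19-23 | 104 23-27 | 101 27-29 | 100 29-30 | 104 30-36 |
Completion: 100=30  101=29  102=18  103=19  104=36
Turnaround (C−A): 100=16  101=29  102=17  103=15  104=22
Waiting = turnaround − burst: 100=11, 101=19, 102=11, 103=10, 104=12
Total waiting = 11 + 19 + 11 + 10 + 12 = 63

63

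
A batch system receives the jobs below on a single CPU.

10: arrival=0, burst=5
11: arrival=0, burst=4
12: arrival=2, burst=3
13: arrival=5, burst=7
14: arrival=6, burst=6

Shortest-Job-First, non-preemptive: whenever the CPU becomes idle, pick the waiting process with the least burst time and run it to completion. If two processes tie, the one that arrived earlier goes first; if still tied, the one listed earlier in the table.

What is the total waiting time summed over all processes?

Schedule: | 11 0-4 | 12 4-7 | 10 7-12 | 14 12-18 | 13 18-25 |
Completion: 10=12  11=4  12=7  13=25  14=18
Turnaround (C−A): 10=12  11=4  12=5  13=20  14=12
Waiting = turnaround − burst: 10=7, 11=0, 12=2, 13=13, 14=6
Total waiting = 7 + 0 + 2 + 13 + 6 = 28

28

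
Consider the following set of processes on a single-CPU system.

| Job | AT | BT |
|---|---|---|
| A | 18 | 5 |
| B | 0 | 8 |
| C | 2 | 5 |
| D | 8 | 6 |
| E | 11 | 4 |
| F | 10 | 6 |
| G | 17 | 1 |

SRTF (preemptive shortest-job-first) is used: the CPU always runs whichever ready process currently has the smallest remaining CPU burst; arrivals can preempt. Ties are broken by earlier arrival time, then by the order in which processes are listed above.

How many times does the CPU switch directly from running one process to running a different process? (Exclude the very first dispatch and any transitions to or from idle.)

7

Timeline: | B 0-2 | C 2-7 | B 7-13 | E 13-17 | G 17-18 | A 18-23 | D 23-29 | F 29-35 |
Completion: A=23  B=13  C=7  D=29  E=17  F=35  G=18
Turnaround (C−A): A=5  B=13  C=5  D=21  E=6  F=25  G=1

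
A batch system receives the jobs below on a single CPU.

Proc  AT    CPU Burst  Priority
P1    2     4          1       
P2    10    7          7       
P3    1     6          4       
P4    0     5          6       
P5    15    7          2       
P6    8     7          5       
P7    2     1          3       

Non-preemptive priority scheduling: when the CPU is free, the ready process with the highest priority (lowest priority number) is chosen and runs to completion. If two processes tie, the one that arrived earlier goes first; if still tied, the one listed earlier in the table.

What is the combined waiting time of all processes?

55

Timeline: | P4 0-5 | P1 5-9 | P7 9-10 | P3 10-16 | P5 16-23 | P6 23-30 | P2 30-37 |
Completion: P1=9  P2=37  P3=16  P4=5  P5=23  P6=30  P7=10
Turnaround (C−A): P1=7  P2=27  P3=15  P4=5  P5=8  P6=22  P7=8
Waiting = turnaround − burst: P1=3, P2=20, P3=9, P4=0, P5=1, P6=15, P7=7
Total waiting = 3 + 20 + 9 + 0 + 1 + 15 + 7 = 55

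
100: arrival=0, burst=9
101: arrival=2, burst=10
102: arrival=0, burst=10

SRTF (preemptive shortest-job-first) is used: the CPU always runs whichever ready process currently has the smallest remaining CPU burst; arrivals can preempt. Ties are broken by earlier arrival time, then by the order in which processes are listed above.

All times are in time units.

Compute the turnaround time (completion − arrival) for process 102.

19

Gantt: | 100 0-9 | 102 9-19 | 101 19-29 |
Completion: 100=9  101=29  102=19
Turnaround (C−A): 100=9  101=27  102=19
Turnaround(102) = completion − arrival = 19 − 0 = 19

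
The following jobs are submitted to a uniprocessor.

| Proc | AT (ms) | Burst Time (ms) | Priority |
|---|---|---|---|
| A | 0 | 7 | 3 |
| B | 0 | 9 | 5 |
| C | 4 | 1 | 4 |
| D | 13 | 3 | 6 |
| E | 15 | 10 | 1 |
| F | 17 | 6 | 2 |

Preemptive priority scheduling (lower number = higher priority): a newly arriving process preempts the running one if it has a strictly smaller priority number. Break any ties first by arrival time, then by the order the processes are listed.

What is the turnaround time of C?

4

Schedule: | A 0-7 | C 7-8 | B 8-15 | E 15-25 | F 25-31 | B 31-33 | D 33-36 |
Completion: A=7  B=33  C=8  D=36  E=25  F=31
Turnaround(C) = completion − arrival = 8 − 4 = 4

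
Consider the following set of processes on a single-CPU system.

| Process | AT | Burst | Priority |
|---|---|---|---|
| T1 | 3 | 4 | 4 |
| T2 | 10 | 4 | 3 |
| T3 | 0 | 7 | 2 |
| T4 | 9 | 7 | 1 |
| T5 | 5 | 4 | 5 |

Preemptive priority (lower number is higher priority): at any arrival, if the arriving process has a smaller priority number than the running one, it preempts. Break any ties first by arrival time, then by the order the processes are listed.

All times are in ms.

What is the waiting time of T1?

15

Gantt: | T3 0-7 | T1 7-9 | T4 9-16 | T2 16-20 | T1 20-22 | T5 22-26 |
Completion: T1=22  T2=20  T3=7  T4=16  T5=26
Turnaround (C−A): T1=19  T2=10  T3=7  T4=7  T5=21
Waiting(T1) = turnaround − burst = 19 − 4 = 15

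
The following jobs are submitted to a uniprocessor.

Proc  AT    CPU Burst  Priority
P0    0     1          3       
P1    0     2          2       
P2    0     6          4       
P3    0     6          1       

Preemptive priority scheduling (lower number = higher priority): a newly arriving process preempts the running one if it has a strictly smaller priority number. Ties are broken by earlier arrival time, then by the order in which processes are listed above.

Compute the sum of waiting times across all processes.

Timeline: | P3 0-6 | P1 6-8 | P0 8-9 | P2 9-15 |
Completion: P0=9  P1=8  P2=15  P3=6
Turnaround (C−A): P0=9  P1=8  P2=15  P3=6
Waiting = turnaround − burst: P0=8, P1=6, P2=9, P3=0
Total waiting = 8 + 6 + 9 + 0 = 23

23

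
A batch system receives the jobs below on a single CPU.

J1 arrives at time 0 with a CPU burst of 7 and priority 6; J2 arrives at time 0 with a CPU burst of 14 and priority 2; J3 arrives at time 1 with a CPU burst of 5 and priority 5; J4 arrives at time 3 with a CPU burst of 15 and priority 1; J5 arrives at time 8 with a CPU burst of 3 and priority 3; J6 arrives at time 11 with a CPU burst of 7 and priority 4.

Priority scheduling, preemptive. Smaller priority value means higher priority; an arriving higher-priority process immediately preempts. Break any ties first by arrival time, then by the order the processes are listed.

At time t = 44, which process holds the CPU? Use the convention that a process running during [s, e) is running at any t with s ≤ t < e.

Schedule: | J2 0-3 | J4 3-18 | J2 18-29 | J5 29-32 | J6 32-39 | J3 39-44 | J1 44-51 |
Completion: J1=51  J2=29  J3=44  J4=18  J5=32  J6=39

J1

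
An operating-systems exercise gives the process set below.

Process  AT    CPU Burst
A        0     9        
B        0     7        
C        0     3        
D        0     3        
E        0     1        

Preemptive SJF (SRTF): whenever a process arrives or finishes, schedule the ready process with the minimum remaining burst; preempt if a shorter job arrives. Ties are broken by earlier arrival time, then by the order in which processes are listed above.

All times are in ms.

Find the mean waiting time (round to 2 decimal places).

5.20

Schedule: | E 0-1 | C 1-4 | D 4-7 | B 7-14 | A 14-23 |
Completion: A=23  B=14  C=4  D=7  E=1
Turnaround (C−A): A=23  B=14  C=4  D=7  E=1
Waiting times: A=14, B=7, C=1, D=4, E=0
Average waiting = (14+7+1+4+0) / 5 = 26/5 = 5.20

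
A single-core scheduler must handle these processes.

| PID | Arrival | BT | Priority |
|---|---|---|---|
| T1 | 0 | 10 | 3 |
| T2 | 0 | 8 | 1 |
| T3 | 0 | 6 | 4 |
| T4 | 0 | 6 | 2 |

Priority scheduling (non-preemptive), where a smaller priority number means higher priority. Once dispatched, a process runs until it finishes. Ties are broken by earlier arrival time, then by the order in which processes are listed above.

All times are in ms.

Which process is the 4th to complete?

T3

Gantt: | T2 0-8 | T4 8-14 | T1 14-24 | T3 24-30 |
Completion: T1=24  T2=8  T3=30  T4=14
Turnaround (C−A): T1=24  T2=8  T3=30  T4=14
Finish order: T2 → T4 → T1 → T3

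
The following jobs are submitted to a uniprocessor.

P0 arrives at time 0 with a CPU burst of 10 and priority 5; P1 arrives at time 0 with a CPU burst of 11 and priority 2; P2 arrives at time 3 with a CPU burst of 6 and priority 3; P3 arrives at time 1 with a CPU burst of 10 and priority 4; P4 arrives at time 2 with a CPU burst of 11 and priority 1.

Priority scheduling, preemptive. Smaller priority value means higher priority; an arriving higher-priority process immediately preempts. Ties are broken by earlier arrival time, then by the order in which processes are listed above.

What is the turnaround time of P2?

25

Schedule: | P1 0-2 | P4 2-13 | P1 13-22 | P2 22-28 | P3 28-38 | P0 38-48 |
Completion: P0=48  P1=22  P2=28  P3=38  P4=13
Turnaround (C−A): P0=48  P1=22  P2=25  P3=37  P4=11
Turnaround(P2) = completion − arrival = 28 − 3 = 25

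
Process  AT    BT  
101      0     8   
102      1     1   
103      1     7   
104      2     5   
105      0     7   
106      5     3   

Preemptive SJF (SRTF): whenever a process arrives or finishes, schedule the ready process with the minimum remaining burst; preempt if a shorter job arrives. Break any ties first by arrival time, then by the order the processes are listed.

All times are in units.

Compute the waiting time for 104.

Gantt: | 105 0-1 | 102 1-2 | 104 2-7 | 106 7-10 | 105 10-16 | 103 16-23 | 101 23-31 |
Completion: 101=31  102=2  103=23  104=7  105=16  106=10
Turnaround (C−A): 101=31  102=1  103=22  104=5  105=16  106=5
Waiting(104) = turnaround − burst = 5 − 5 = 0

0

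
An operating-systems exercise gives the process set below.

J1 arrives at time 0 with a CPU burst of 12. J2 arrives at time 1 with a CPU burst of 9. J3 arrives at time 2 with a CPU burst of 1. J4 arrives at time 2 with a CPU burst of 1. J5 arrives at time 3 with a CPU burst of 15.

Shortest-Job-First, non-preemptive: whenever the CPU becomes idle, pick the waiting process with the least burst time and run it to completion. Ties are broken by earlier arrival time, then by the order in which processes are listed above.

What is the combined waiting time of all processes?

54

Schedule: | J1 0-12 | J3 12-13 | J4 13-14 | J2 14-23 | J5 23-38 |
Completion: J1=12  J2=23  J3=13  J4=14  J5=38
Turnaround (C−A): J1=12  J2=22  J3=11  J4=12  J5=35
Waiting = turnaround − burst: J1=0, J2=13, J3=10, J4=11, J5=20
Total waiting = 0 + 13 + 10 + 11 + 20 = 54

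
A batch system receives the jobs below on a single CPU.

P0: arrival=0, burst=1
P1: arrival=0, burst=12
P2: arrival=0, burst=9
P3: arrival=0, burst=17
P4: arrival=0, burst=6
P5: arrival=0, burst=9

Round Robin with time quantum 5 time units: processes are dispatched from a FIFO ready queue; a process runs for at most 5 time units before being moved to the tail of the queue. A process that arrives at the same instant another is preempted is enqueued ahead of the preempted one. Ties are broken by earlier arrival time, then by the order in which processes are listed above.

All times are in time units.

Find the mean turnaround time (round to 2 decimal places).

37.17

Timeline: | P0 0-1 | P1 1-6 | P2 6-11 | P3 11-16 | P4 16-21 | P5 21-26 | P1 26-31 | P2 31-35 | P3 35-40 | P4 40-41 | P5 41-45 | P1 45-47 | P3 47-54 |
Completion: P0=1  P1=47  P2=35  P3=54  P4=41  P5=45
Turnaround times: P0=1, P1=47, P2=35, P3=54, P4=41, P5=45
Average turnaround = (1+47+35+54+41+45) / 6 = 223/6 = 37.17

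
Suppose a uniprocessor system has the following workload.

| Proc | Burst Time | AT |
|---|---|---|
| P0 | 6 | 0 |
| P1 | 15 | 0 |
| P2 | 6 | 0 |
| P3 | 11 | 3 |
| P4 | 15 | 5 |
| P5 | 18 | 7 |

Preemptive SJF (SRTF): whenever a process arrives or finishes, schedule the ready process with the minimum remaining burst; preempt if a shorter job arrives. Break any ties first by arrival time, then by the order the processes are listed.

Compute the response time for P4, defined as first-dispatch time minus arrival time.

33

Schedule: | P0 0-6 | P2 6-12 | P3 12-23 | P1 23-38 | P4 38-53 | P5 53-71 |
Completion: P0=6  P1=38  P2=12  P3=23  P4=53  P5=71
Turnaround (C−A): P0=6  P1=38  P2=12  P3=20  P4=48  P5=64
Response(P4) = first start − arrival = 38 − 5 = 33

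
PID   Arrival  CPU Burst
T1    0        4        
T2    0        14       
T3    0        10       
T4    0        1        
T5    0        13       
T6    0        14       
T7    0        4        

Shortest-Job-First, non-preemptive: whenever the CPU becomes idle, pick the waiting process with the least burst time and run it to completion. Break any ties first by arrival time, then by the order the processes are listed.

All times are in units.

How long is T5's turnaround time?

32

Timeline: | T4 0-1 | T1 1-5 | T7 5-9 | T3 9-19 | T5 19-32 | T2 32-46 | T6 46-60 |
Completion: T1=5  T2=46  T3=19  T4=1  T5=32  T6=60  T7=9
Turnaround (C−A): T1=5  T2=46  T3=19  T4=1  T5=32  T6=60  T7=9
Turnaround(T5) = completion − arrival = 32 − 0 = 32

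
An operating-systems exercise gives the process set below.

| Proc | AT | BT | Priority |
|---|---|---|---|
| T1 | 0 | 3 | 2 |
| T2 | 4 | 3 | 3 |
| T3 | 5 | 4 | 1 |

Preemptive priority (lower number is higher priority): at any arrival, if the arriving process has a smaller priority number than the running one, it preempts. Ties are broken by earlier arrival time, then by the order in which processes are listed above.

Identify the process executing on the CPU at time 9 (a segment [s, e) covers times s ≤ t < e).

Gantt: | T1 0-3 | idle 3-4 | T2 4-5 | T3 5-9 | T2 9-11 |
Completion: T1=3  T2=11  T3=9

T2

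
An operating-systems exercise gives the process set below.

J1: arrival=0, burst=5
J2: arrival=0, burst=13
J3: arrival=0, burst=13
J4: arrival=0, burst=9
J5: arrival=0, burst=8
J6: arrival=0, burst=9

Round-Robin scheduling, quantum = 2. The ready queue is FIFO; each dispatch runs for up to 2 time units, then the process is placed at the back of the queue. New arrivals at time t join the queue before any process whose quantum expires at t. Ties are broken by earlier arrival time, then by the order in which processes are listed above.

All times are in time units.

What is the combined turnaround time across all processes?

282

Gantt: | J1 0-2 | J2 2-4 | J3 4-6 | J4 6-8 | J5 8-10 | J6 10-12 | J1 12-14 | J2 14-16 | J3 16-18 | J4 18-20 | J5 20-22 | J6 22-24 | J1 24-25 | J2 25-27 | J3 27-29 | J4 29-31 | J5 31-33 | J6 33-35 | J2 35-37 | J3 37-39 | J4 39-41 | J5 41-43 | J6 43-45 | J2 45-47 | J3 47-49 | J4 49-50 | J6 50-51 | J2 51-53 | J3 53-55 | J2 55-56 | J3 56-57 |
Completion: J1=25  J2=56  J3=57  J4=50  J5=43  J6=51
Turnaround = completion − arrival: J1=25, J2=56, J3=57, J4=50, J5=43, J6=51
Total turnaround = 25 + 56 + 57 + 50 + 43 + 51 = 282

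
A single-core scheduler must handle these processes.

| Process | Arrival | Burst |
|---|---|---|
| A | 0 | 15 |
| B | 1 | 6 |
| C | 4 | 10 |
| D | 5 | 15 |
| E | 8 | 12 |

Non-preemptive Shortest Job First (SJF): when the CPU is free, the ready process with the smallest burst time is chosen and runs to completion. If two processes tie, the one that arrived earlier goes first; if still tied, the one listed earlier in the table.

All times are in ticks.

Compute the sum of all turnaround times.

Timeline: | A 0-15 | B 15-21 | C 21-31 | E 31-43 | D 43-58 |
Completion: A=15  B=21  C=31  D=58  E=43
Turnaround = completion − arrival: A=15, B=20, C=27, D=53, E=35
Total turnaround = 15 + 20 + 27 + 53 + 35 = 150

150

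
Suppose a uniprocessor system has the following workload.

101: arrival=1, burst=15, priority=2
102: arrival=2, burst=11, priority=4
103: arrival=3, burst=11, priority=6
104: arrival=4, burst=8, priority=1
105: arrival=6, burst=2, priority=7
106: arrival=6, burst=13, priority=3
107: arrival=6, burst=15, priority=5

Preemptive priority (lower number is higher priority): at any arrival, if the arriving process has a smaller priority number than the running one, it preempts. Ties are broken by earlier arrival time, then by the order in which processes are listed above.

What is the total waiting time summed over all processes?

Timeline: | idle 0-1 | 101 1-4 | 104 4-12 | 101 12-24 | 106 24-37 | 102 37-48 | 107 48-63 | 103 63-74 | 105 74-76 |
Completion: 101=24  102=48  103=74  104=12  105=76  106=37  107=63
Turnaround (C−A): 101=23  102=46  103=71  104=8  105=70  106=31  107=57
Waiting = turnaround − burst: 101=8, 102=35, 103=60, 104=0, 105=68, 106=18, 107=42
Total waiting = 8 + 35 + 60 + 0 + 68 + 18 + 42 = 231

231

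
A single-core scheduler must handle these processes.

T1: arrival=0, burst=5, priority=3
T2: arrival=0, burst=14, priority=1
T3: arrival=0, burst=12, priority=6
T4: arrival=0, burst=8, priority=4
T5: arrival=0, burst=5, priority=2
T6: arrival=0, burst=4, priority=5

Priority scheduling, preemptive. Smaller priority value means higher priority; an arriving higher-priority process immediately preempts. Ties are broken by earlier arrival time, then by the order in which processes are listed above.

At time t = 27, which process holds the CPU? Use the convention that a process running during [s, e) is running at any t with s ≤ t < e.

T4

Timeline: | T2 0-14 | T5 14-19 | T1 19-24 | T4 24-32 | T6 32-36 | T3 36-48 |
Completion: T1=24  T2=14  T3=48  T4=32  T5=19  T6=36
Turnaround (C−A): T1=24  T2=14  T3=48  T4=32  T5=19  T6=36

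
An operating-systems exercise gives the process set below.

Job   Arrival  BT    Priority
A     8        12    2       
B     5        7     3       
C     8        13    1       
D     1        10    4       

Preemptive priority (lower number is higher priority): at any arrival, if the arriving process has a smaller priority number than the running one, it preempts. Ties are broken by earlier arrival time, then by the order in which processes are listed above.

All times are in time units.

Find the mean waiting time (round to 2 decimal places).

17.50

Gantt: | idle 0-1 | D 1-5 | B 5-8 | C 8-21 | A 21-33 | B 33-37 | D 37-43 |
Completion: A=33  B=37  C=21  D=43
Waiting times: A=13, B=25, C=0, D=32
Average waiting = (13+25+0+32) / 4 = 70/4 = 17.50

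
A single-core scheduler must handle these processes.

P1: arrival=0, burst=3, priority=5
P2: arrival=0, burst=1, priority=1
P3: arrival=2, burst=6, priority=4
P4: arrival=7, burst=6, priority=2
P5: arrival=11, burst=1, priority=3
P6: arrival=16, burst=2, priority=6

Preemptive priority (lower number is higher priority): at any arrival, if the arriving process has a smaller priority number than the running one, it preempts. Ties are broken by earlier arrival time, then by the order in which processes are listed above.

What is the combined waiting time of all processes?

Schedule: | P2 0-1 | P1 1-2 | P3 2-7 | P4 7-13 | P5 13-14 | P3 14-15 | P1 15-17 | P6 17-19 |
Completion: P1=17  P2=1  P3=15  P4=13  P5=14  P6=19
Turnaround (C−A): P1=17  P2=1  P3=13  P4=6  P5=3  P6=3
Waiting = turnaround − burst: P1=14, P2=0, P3=7, P4=0, P5=2, P6=1
Total waiting = 14 + 0 + 7 + 0 + 2 + 1 = 24

24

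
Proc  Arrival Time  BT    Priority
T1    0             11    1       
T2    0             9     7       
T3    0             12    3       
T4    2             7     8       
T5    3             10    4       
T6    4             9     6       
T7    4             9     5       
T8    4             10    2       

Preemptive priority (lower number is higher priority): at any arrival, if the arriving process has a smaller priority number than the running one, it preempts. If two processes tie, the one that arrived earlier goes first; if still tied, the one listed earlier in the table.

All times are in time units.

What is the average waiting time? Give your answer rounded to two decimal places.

Timeline: | T1 0-11 | T8 11-21 | T3 21-33 | T5 33-43 | T7 43-52 | T6 52-61 | T2 61-70 | T4 70-77 |
Completion: T1=11  T2=70  T3=33  T4=77  T5=43  T6=61  T7=52  T8=21
Waiting times: T1=0, T2=61, T3=21, T4=68, T5=30, T6=48, T7=39, T8=7
Average waiting = (0+61+21+68+30+48+39+7) / 8 = 274/8 = 34.25

34.25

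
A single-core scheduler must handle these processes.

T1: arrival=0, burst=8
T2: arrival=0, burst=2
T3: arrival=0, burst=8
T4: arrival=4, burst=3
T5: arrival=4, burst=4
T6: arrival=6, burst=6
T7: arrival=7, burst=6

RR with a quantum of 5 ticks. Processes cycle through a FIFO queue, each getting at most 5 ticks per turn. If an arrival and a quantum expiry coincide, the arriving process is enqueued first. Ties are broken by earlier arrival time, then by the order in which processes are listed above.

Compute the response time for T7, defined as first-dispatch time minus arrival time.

Schedule: | T1 0-5 | T2 5-7 | T3 7-12 | T4 12-15 | T5 15-19 | T1 19-22 | T6 22-27 | T7 27-32 | T3 32-35 | T6 35-36 | T7 36-37 |
Completion: T1=22  T2=7  T3=35  T4=15  T5=19  T6=36  T7=37
Turnaround (C−A): T1=22  T2=7  T3=35  T4=11  T5=15  T6=30  T7=30
Response(T7) = first start − arrival = 27 − 7 = 20

20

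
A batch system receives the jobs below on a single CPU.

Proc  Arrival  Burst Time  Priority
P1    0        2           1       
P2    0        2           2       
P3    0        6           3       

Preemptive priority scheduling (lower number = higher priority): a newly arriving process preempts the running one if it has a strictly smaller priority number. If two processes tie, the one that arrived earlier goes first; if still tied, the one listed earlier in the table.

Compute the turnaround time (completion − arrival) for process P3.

Timeline: | P1 0-2 | P2 2-4 | P3 4-10 |
Completion: P1=2  P2=4  P3=10
Turnaround (C−A): P1=2  P2=4  P3=10
Turnaround(P3) = completion − arrival = 10 − 0 = 10

10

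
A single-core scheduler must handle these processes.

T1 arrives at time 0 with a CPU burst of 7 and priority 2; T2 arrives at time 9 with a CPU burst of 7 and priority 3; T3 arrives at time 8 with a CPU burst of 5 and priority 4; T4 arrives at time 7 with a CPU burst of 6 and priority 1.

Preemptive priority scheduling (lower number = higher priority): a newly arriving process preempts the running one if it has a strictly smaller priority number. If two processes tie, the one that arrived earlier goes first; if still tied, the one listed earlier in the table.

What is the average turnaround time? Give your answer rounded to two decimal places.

10.25

Timeline: | T1 0-7 | T4 7-13 | T2 13-20 | T3 20-25 |
Completion: T1=7  T2=20  T3=25  T4=13
Turnaround (C−A): T1=7  T2=11  T3=17  T4=6
Turnaround times: T1=7, T2=11, T3=17, T4=6
Average turnaround = (7+11+17+6) / 4 = 41/4 = 10.25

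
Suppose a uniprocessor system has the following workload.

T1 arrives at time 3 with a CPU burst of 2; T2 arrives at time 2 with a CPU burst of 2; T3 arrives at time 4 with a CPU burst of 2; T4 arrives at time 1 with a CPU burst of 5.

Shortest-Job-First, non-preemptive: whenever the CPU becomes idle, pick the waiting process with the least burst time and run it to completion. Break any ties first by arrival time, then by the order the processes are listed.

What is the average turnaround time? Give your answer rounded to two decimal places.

Schedule: | idle 0-1 | T4 1-6 | T2 6-8 | T1 8-10 | T3 10-12 |
Completion: T1=10  T2=8  T3=12  T4=6
Turnaround times: T1=7, T2=6, T3=8, T4=5
Average turnaround = (7+6+8+5) / 4 = 26/4 = 6.50

6.50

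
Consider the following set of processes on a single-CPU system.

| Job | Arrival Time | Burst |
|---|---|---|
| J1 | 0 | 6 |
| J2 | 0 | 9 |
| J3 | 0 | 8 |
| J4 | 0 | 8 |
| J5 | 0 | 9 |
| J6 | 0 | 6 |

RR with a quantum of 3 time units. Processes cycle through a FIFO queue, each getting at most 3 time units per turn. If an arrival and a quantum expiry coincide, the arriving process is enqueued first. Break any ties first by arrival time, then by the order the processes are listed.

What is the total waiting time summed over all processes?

180

Timeline: | J1 0-3 | J2 3-6 | J3 6-9 | J4 9-12 | J5 12-15 | J6 15-18 | J1 18-21 | J2 21-24 | J3 24-27 | J4 27-30 | J5 30-33 | J6 33-36 | J2 36-39 | J3 39-41 | J4 41-43 | J5 43-46 |
Completion: J1=21  J2=39  J3=41  J4=43  J5=46  J6=36
Waiting = turnaround − burst: J1=15, J2=30, J3=33, J4=35, J5=37, J6=30
Total waiting = 15 + 30 + 33 + 35 + 37 + 30 = 180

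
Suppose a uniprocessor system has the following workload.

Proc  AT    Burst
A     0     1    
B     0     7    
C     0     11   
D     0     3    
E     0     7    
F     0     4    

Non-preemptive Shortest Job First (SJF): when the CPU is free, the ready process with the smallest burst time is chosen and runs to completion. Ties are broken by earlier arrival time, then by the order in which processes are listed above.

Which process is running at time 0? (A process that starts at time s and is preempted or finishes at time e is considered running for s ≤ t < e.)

A

Timeline: | A 0-1 | D 1-4 | F 4-8 | B 8-15 | E 15-22 | C 22-33 |
Completion: A=1  B=15  C=33  D=4  E=22  F=8
Turnaround (C−A): A=1  B=15  C=33  D=4  E=22  F=8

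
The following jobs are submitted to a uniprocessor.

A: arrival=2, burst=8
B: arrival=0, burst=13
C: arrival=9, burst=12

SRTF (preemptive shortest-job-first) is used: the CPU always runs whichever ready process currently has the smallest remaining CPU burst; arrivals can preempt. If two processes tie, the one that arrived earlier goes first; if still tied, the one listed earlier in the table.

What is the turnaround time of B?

21

Timeline: | B 0-2 | A 2-10 | B 10-21 | C 21-33 |
Completion: A=10  B=21  C=33
Turnaround(B) = completion − arrival = 21 − 0 = 21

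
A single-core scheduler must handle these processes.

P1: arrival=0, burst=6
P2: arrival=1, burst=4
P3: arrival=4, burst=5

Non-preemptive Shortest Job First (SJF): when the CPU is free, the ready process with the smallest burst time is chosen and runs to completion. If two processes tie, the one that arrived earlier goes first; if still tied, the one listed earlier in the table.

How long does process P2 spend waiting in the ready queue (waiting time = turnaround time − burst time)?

Schedule: | P1 0-6 | P2 6-10 | P3 10-15 |
Completion: P1=6  P2=10  P3=15
Turnaround (C−A): P1=6  P2=9  P3=11
Waiting(P2) = turnaround − burst = 9 − 4 = 5

5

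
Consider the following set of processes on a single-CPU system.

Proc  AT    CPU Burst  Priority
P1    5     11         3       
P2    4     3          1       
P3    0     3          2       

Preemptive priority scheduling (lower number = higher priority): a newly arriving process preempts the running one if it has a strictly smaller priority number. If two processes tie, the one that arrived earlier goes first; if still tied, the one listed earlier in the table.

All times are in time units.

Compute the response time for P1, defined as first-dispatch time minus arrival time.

Timeline: | P3 0-3 | idle 3-4 | P2 4-7 | P1 7-18 |
Completion: P1=18  P2=7  P3=3
Turnaround (C−A): P1=13  P2=3  P3=3
Response(P1) = first start − arrival = 7 − 5 = 2

2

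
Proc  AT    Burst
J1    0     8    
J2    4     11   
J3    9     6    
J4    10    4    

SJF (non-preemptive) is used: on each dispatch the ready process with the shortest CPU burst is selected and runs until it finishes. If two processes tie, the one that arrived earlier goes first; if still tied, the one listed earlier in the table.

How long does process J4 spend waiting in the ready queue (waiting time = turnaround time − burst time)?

Gantt: | J1 0-8 | J2 8-19 | J4 19-23 | J3 23-29 |
Completion: J1=8  J2=19  J3=29  J4=23
Turnaround (C−A): J1=8  J2=15  J3=20  J4=13
Waiting(J4) = turnaround − burst = 13 − 4 = 9

9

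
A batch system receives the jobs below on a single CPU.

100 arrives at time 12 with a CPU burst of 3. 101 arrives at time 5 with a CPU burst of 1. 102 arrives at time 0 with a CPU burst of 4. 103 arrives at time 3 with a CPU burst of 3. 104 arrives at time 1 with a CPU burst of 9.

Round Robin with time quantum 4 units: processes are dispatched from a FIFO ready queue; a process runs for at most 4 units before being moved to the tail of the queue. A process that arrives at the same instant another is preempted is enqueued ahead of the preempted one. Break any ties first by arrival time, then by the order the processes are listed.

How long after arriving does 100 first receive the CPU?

Timeline: | 102 0-4 | 104 4-8 | 103 8-11 | 101 11-12 | 104 12-16 | 100 16-19 | 104 19-20 |
Completion: 100=19  101=12  102=4  103=11  104=20
Response(100) = first start − arrival = 16 − 12 = 4

4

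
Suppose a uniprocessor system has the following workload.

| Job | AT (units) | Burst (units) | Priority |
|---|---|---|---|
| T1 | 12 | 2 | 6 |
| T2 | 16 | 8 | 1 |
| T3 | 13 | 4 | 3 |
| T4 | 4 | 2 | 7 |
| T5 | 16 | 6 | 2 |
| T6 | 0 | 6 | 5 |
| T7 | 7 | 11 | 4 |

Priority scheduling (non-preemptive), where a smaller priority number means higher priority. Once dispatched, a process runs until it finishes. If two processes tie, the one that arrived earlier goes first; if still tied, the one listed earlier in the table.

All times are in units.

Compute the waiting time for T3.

20

Gantt: | T6 0-6 | T4 6-8 | T7 8-19 | T2 19-27 | T5 27-33 | T3 33-37 | T1 37-39 |
Completion: T1=39  T2=27  T3=37  T4=8  T5=33  T6=6  T7=19
Waiting(T3) = turnaround − burst = 24 − 4 = 20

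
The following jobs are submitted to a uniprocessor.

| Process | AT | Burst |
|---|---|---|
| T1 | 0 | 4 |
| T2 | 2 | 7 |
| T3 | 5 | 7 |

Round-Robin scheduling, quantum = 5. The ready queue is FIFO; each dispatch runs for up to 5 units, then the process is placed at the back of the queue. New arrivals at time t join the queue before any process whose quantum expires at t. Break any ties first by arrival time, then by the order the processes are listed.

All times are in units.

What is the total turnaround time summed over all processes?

31

Gantt: | T1 0-4 | T2 4-9 | T3 9-14 | T2 14-16 | T3 16-18 |
Completion: T1=4  T2=16  T3=18
Turnaround (C−A): T1=4  T2=14  T3=13
Turnaround = completion − arrival: T1=4, T2=14, T3=13
Total turnaround = 4 + 14 + 13 = 31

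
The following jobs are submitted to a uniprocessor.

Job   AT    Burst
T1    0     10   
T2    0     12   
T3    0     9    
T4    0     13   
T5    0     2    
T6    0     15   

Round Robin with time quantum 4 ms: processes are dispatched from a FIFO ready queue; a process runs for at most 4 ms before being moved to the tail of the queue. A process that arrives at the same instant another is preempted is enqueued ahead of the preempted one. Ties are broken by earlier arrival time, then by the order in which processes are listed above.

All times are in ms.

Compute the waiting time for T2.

36

Timeline: | T1 0-4 | T2 4-8 | T3 8-12 | T4 12-16 | T5 16-18 | T6 18-22 | T1 22-26 | T2 26-30 | T3 30-34 | T4 34-38 | T6 38-42 | T1 42-44 | T2 44-48 | T3 48-49 | T4 49-53 | T6 53-57 | T4 57-58 | T6 58-61 |
Completion: T1=44  T2=48  T3=49  T4=58  T5=18  T6=61
Turnaround (C−A): T1=44  T2=48  T3=49  T4=58  T5=18  T6=61
Waiting(T2) = turnaround − burst = 48 − 12 = 36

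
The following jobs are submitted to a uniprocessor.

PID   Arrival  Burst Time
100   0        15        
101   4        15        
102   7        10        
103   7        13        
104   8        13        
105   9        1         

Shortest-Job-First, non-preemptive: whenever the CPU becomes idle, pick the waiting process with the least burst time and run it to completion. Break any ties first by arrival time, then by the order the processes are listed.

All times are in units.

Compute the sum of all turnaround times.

180

Schedule: | 100 0-15 | 105 15-16 | 102 16-26 | 103 26-39 | 104 39-52 | 101 52-67 |
Completion: 100=15  101=67  102=26  103=39  104=52  105=16
Turnaround (C−A): 100=15  101=63  102=19  103=32  104=44  105=7
Turnaround = completion − arrival: 100=15, 101=63, 102=19, 103=32, 104=44, 105=7
Total turnaround = 15 + 63 + 19 + 32 + 44 + 7 = 180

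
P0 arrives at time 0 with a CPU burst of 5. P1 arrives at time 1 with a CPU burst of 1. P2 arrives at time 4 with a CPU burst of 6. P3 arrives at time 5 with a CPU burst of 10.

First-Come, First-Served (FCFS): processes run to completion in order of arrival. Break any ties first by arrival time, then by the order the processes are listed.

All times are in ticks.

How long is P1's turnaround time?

Timeline: | P0 0-5 | P1 5-6 | P2 6-12 | P3 12-22 |
Completion: P0=5  P1=6  P2=12  P3=22
Turnaround(P1) = completion − arrival = 6 − 1 = 5

5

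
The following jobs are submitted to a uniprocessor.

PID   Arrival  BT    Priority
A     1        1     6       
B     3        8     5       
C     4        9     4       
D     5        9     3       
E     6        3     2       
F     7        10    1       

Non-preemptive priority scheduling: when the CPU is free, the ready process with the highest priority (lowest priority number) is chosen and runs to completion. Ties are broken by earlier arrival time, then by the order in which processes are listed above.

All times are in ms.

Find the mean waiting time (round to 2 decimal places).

11.17

Gantt: | idle 0-1 | A 1-2 | idle 2-3 | B 3-11 | F 11-21 | E 21-24 | D 24-33 | C 33-42 |
Completion: A=2  B=11  C=42  D=33  E=24  F=21
Waiting times: A=0, B=0, C=29, D=19, E=15, F=4
Average waiting = (0+0+29+19+15+4) / 6 = 67/6 = 11.17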